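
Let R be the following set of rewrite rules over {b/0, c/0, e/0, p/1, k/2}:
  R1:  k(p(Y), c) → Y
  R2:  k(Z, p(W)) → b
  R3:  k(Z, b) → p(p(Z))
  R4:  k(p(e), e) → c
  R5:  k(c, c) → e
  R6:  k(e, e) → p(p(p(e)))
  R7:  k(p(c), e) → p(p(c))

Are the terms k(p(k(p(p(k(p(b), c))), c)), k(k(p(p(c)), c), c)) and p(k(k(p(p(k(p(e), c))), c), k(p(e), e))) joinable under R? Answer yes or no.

Reduce t₁ = k(p(k(p(p(k(p(b), c))), c)), k(k(p(p(c)), c), c)):
1. k(p(k(p(p(k(p(b), c))), c)), k(k(p(p(c)), c), c))  →  k(p(p(k(p(b), c))), k(k(p(p(c)), c), c))   [R1 at 1.1]
2. k(p(p(k(p(b), c))), k(k(p(p(c)), c), c))  →  k(p(p(b)), k(k(p(p(c)), c), c))   [R1 at 1.1.1]
3. k(p(p(b)), k(k(p(p(c)), c), c))  →  k(p(p(b)), k(p(c), c))   [R1 at 2.1]
4. k(p(p(b)), k(p(c), c))  →  k(p(p(b)), c)   [R1 at 2]
5. k(p(p(b)), c)  →  p(b)   [R1 at ε]

Reduce t₂ = p(k(k(p(p(k(p(e), c))), c), k(p(e), e))):
1. p(k(k(p(p(k(p(e), c))), c), k(p(e), e)))  →  p(k(p(k(p(e), c)), k(p(e), e)))   [R1 at 1.1]
2. p(k(p(k(p(e), c)), k(p(e), e)))  →  p(k(p(e), k(p(e), e)))   [R1 at 1.1.1]
3. p(k(p(e), k(p(e), e)))  →  p(k(p(e), c))   [R4 at 1.2]
4. p(k(p(e), c))  →  p(e)   [R1 at 1]

no — NF(t₁) = p(b), NF(t₂) = p(e)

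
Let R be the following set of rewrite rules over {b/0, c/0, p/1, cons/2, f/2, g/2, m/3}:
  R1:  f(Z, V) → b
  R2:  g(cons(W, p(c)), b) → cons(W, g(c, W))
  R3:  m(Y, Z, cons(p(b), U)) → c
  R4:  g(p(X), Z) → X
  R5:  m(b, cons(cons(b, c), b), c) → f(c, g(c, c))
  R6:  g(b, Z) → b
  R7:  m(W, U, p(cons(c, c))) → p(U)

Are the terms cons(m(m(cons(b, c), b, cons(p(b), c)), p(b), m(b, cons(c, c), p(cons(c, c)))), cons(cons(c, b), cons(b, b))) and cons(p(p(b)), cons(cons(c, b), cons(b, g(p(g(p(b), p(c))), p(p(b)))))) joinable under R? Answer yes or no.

yes — NF(t₁) = cons(p(p(b)), cons(cons(c, b), cons(b, b))), NF(t₂) = cons(p(p(b)), cons(cons(c, b), cons(b, b)))

Reduce t₁ = cons(m(m(cons(b, c), b, cons(p(b), c)), p(b), m(b, cons(c, c), p(cons(c, c)))), cons(cons(c, b), cons(b, b))):
1. cons(m(m(cons(b, c), b, cons(p(b), c)), p(b), m(b, cons(c, c), p(cons(c, c)))), cons(cons(c, b), cons(b, b)))  →  cons(m(c, p(b), m(b, cons(c, c), p(cons(c, c)))), cons(cons(c, b), cons(b, b)))   [R3 at 1.1]
2. cons(m(c, p(b), m(b, cons(c, c), p(cons(c, c)))), cons(cons(c, b), cons(b, b)))  →  cons(m(c, p(b), p(cons(c, c))), cons(cons(c, b), cons(b, b)))   [R7 at 1.3]
3. cons(m(c, p(b), p(cons(c, c))), cons(cons(c, b), cons(b, b)))  →  cons(p(p(b)), cons(cons(c, b), cons(b, b)))   [R7 at 1]

Reduce t₂ = cons(p(p(b)), cons(cons(c, b), cons(b, g(p(g(p(b), p(c))), p(p(b)))))):
1. cons(p(p(b)), cons(cons(c, b), cons(b, g(p(g(p(b), p(c))), p(p(b))))))  →  cons(p(p(b)), cons(cons(c, b), cons(b, g(p(b), p(c)))))   [R4 at 2.2.2]
2. cons(p(p(b)), cons(cons(c, b), cons(b, g(p(b), p(c)))))  →  cons(p(p(b)), cons(cons(c, b), cons(b, b)))   [R4 at 2.2.2]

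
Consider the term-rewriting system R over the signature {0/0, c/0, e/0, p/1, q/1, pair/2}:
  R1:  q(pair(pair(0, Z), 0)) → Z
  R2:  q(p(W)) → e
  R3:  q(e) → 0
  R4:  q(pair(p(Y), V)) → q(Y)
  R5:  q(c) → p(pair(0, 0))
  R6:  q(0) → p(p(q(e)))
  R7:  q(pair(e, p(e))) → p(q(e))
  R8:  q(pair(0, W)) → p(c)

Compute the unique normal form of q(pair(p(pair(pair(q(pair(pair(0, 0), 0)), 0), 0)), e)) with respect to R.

1. q(pair(p(pair(pair(q(pair(pair(0, 0), 0)), 0), 0)), e))  →  q(pair(pair(q(pair(pair(0, 0), 0)), 0), 0))   [R4 at ε]
2. q(pair(pair(q(pair(pair(0, 0), 0)), 0), 0))  →  q(pair(pair(0, 0), 0))   [R1 at 1.1.1]
3. q(pair(pair(0, 0), 0))  →  0   [R1 at ε]

0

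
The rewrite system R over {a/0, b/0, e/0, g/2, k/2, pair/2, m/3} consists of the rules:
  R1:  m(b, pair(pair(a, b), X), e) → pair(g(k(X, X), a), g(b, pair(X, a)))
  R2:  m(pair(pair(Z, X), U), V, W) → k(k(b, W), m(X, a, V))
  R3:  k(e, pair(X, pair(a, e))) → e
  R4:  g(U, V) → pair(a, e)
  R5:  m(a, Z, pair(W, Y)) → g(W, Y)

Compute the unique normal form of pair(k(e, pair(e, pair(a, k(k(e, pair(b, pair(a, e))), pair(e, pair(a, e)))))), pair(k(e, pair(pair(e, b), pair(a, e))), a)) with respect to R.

pair(e, pair(e, a))

1. pair(k(e, pair(e, pair(a, k(k(e, pair(b, pair(a, e))), pair(e, pair(a, e)))))), pair(k(e, pair(pair(e, b), pair(a, e))), a))  →  pair(k(e, pair(e, pair(a, k(e, pair(e, pair(a, e)))))), pair(k(e, pair(pair(e, b), pair(a, e))), a))   [R3 at 1.2.2.2.1]
2. pair(k(e, pair(e, pair(a, k(e, pair(e, pair(a, e)))))), pair(k(e, pair(pair(e, b), pair(a, e))), a))  →  pair(k(e, pair(e, pair(a, e))), pair(k(e, pair(pair(e, b), pair(a, e))), a))   [R3 at 1.2.2.2]
3. pair(k(e, pair(e, pair(a, e))), pair(k(e, pair(pair(e, b), pair(a, e))), a))  →  pair(e, pair(k(e, pair(pair(e, b), pair(a, e))), a))   [R3 at 1]
4. pair(e, pair(k(e, pair(pair(e, b), pair(a, e))), a))  →  pair(e, pair(e, a))   [R3 at 2.1]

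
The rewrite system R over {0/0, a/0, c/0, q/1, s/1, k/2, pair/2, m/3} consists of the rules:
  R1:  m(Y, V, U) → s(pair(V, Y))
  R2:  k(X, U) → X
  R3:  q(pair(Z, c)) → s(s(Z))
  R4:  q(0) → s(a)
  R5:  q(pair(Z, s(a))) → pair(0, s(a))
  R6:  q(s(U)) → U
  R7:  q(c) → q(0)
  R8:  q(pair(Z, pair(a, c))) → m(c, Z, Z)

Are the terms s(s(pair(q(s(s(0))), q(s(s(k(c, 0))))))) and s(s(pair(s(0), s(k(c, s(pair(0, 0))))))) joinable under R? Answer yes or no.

Reduce t₁ = s(s(pair(q(s(s(0))), q(s(s(k(c, 0))))))):
1. s(s(pair(q(s(s(0))), q(s(s(k(c, 0)))))))  →  s(s(pair(s(0), q(s(s(k(c, 0)))))))   [R6 at 1.1.1]
2. s(s(pair(s(0), q(s(s(k(c, 0)))))))  →  s(s(pair(s(0), s(k(c, 0)))))   [R6 at 1.1.2]
3. s(s(pair(s(0), s(k(c, 0)))))  →  s(s(pair(s(0), s(c))))   [R2 at 1.1.2.1]

Reduce t₂ = s(s(pair(s(0), s(k(c, s(pair(0, 0))))))):
1. s(s(pair(s(0), s(k(c, s(pair(0, 0)))))))  →  s(s(pair(s(0), s(c))))   [R2 at 1.1.2.1]

yes — NF(t₁) = s(s(pair(s(0), s(c)))), NF(t₂) = s(s(pair(s(0), s(c))))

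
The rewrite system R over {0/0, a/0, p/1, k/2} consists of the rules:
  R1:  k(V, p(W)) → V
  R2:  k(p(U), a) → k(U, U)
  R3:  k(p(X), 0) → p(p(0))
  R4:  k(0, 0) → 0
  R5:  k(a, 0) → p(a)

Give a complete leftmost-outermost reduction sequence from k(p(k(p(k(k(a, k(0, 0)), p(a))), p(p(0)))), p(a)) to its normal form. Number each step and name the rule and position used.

p(p(p(a)))

1. k(p(k(p(k(k(a, k(0, 0)), p(a))), p(p(0)))), p(a))  →  p(k(p(k(k(a, k(0, 0)), p(a))), p(p(0))))   [R1 at ε]
2. p(k(p(k(k(a, k(0, 0)), p(a))), p(p(0))))  →  p(p(k(k(a, k(0, 0)), p(a))))   [R1 at 1]
3. p(p(k(k(a, k(0, 0)), p(a))))  →  p(p(k(a, k(0, 0))))   [R1 at 1.1]
4. p(p(k(a, k(0, 0))))  →  p(p(k(a, 0)))   [R4 at 1.1.2]
5. p(p(k(a, 0)))  →  p(p(p(a)))   [R5 at 1.1]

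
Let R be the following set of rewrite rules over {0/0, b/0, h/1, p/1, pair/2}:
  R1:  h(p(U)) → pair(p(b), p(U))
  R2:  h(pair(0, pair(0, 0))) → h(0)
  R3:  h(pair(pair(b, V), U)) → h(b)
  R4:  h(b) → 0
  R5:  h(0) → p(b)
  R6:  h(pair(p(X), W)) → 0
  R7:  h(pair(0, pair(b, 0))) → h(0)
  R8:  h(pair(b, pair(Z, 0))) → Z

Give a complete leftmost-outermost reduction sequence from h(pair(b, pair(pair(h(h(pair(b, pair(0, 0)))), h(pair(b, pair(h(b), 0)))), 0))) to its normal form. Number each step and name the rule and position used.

1. h(pair(b, pair(pair(h(h(pair(b, pair(0, 0)))), h(pair(b, pair(h(b), 0)))), 0)))  →  pair(h(h(pair(b, pair(0, 0)))), h(pair(b, pair(h(b), 0))))   [R8 at ε]
2. pair(h(h(pair(b, pair(0, 0)))), h(pair(b, pair(h(b), 0))))  →  pair(h(0), h(pair(b, pair(h(b), 0))))   [R8 at 1.1]
3. pair(h(0), h(pair(b, pair(h(b), 0))))  →  pair(p(b), h(pair(b, pair(h(b), 0))))   [R5 at 1]
4. pair(p(b), h(pair(b, pair(h(b), 0))))  →  pair(p(b), h(b))   [R8 at 2]
5. pair(p(b), h(b))  →  pair(p(b), 0)   [R4 at 2]

pair(p(b), 0)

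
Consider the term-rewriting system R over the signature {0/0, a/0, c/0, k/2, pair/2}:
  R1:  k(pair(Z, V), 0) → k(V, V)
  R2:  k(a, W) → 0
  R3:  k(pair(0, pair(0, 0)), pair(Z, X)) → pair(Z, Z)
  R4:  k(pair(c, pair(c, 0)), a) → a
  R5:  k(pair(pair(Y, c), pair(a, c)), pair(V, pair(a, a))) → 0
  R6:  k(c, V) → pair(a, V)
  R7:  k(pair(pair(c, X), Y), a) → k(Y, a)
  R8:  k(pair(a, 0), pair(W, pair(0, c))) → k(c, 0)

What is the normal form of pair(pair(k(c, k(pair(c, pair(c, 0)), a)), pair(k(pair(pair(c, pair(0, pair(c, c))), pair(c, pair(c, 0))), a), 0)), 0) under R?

1. pair(pair(k(c, k(pair(c, pair(c, 0)), a)), pair(k(pair(pair(c, pair(0, pair(c, c))), pair(c, pair(c, 0))), a), 0)), 0)  →  pair(pair(pair(a, k(pair(c, pair(c, 0)), a)), pair(k(pair(pair(c, pair(0, pair(c, c))), pair(c, pair(c, 0))), a), 0)), 0)   [R6 at 1.1]
2. pair(pair(pair(a, k(pair(c, pair(c, 0)), a)), pair(k(pair(pair(c, pair(0, pair(c, c))), pair(c, pair(c, 0))), a), 0)), 0)  →  pair(pair(pair(a, a), pair(k(pair(pair(c, pair(0, pair(c, c))), pair(c, pair(c, 0))), a), 0)), 0)   [R4 at 1.1.2]
3. pair(pair(pair(a, a), pair(k(pair(pair(c, pair(0, pair(c, c))), pair(c, pair(c, 0))), a), 0)), 0)  →  pair(pair(pair(a, a), pair(k(pair(c, pair(c, 0)), a), 0)), 0)   [R7 at 1.2.1]
4. pair(pair(pair(a, a), pair(k(pair(c, pair(c, 0)), a), 0)), 0)  →  pair(pair(pair(a, a), pair(a, 0)), 0)   [R4 at 1.2.1]

pair(pair(pair(a, a), pair(a, 0)), 0)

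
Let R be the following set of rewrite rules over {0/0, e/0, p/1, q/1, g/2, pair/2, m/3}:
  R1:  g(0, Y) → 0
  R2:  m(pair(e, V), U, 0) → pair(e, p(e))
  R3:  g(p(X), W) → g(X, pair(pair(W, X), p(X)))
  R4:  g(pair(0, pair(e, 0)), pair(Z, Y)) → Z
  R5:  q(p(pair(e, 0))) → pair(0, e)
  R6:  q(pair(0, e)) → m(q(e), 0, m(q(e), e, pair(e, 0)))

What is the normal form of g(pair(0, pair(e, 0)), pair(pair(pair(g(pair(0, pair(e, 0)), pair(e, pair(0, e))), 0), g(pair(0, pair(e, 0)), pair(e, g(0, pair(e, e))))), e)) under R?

1. g(pair(0, pair(e, 0)), pair(pair(pair(g(pair(0, pair(e, 0)), pair(e, pair(0, e))), 0), g(pair(0, pair(e, 0)), pair(e, g(0, pair(e, e))))), e))  →  pair(pair(g(pair(0, pair(e, 0)), pair(e, pair(0, e))), 0), g(pair(0, pair(e, 0)), pair(e, g(0, pair(e, e)))))   [R4 at ε]
2. pair(pair(g(pair(0, pair(e, 0)), pair(e, pair(0, e))), 0), g(pair(0, pair(e, 0)), pair(e, g(0, pair(e, e)))))  →  pair(pair(e, 0), g(pair(0, pair(e, 0)), pair(e, g(0, pair(e, e)))))   [R4 at 1.1]
3. pair(pair(e, 0), g(pair(0, pair(e, 0)), pair(e, g(0, pair(e, e)))))  →  pair(pair(e, 0), e)   [R4 at 2]

pair(pair(e, 0), e)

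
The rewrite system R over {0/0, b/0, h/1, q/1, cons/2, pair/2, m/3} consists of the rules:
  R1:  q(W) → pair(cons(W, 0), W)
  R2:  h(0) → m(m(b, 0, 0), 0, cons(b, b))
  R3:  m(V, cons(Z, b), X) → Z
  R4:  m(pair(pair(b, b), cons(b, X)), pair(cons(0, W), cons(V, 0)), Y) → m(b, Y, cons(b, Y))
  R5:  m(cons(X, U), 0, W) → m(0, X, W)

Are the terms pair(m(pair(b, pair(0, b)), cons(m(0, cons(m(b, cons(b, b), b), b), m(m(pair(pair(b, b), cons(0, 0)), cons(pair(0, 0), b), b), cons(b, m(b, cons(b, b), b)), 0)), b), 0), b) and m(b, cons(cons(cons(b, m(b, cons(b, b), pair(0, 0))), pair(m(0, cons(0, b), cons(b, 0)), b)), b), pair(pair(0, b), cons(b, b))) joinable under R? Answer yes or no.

Reduce t₁ = pair(m(pair(b, pair(0, b)), cons(m(0, cons(m(b, cons(b, b), b), b), m(m(pair(pair(b, b), cons(0, 0)), cons(pair(0, 0), b), b), cons(b, m(b, cons(b, b), b)), 0)), b), 0), b):
1. pair(m(pair(b, pair(0, b)), cons(m(0, cons(m(b, cons(b, b), b), b), m(m(pair(pair(b, b), cons(0, 0)), cons(pair(0, 0), b), b), cons(b, m(b, cons(b, b), b)), 0)), b), 0), b)  →  pair(m(0, cons(m(b, cons(b, b), b), b), m(m(pair(pair(b, b), cons(0, 0)), cons(pair(0, 0), b), b), cons(b, m(b, cons(b, b), b)), 0)), b)   [R3 at 1]
2. pair(m(0, cons(m(b, cons(b, b), b), b), m(m(pair(pair(b, b), cons(0, 0)), cons(pair(0, 0), b), b), cons(b, m(b, cons(b, b), b)), 0)), b)  →  pair(m(b, cons(b, b), b), b)   [R3 at 1]
3. pair(m(b, cons(b, b), b), b)  →  pair(b, b)   [R3 at 1]

Reduce t₂ = m(b, cons(cons(cons(b, m(b, cons(b, b), pair(0, 0))), pair(m(0, cons(0, b), cons(b, 0)), b)), b), pair(pair(0, b), cons(b, b))):
1. m(b, cons(cons(cons(b, m(b, cons(b, b), pair(0, 0))), pair(m(0, cons(0, b), cons(b, 0)), b)), b), pair(pair(0, b), cons(b, b)))  →  cons(cons(b, m(b, cons(b, b), pair(0, 0))), pair(m(0, cons(0, b), cons(b, 0)), b))   [R3 at ε]
2. cons(cons(b, m(b, cons(b, b), pair(0, 0))), pair(m(0, cons(0, b), cons(b, 0)), b))  →  cons(cons(b, b), pair(m(0, cons(0, b), cons(b, 0)), b))   [R3 at 1.2]
3. cons(cons(b, b), pair(m(0, cons(0, b), cons(b, 0)), b))  →  cons(cons(b, b), pair(0, b))   [R3 at 2.1]

no — NF(t₁) = pair(b, b), NF(t₂) = cons(cons(b, b), pair(0, b))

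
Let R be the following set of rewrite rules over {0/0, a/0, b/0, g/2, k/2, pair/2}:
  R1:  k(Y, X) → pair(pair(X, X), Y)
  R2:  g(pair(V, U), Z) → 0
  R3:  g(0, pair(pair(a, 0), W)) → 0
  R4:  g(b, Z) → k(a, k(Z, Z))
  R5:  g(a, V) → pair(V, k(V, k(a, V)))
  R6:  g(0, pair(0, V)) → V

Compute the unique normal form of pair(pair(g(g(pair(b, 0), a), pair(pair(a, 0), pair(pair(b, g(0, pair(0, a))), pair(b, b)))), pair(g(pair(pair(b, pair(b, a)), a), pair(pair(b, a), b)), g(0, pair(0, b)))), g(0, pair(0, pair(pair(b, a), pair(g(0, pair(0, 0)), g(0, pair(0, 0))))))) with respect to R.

1. pair(pair(g(g(pair(b, 0), a), pair(pair(a, 0), pair(pair(b, g(0, pair(0, a))), pair(b, b)))), pair(g(pair(pair(b, pair(b, a)), a), pair(pair(b, a), b)), g(0, pair(0, b)))), g(0, pair(0, pair(pair(b, a), pair(g(0, pair(0, 0)), g(0, pair(0, 0)))))))  →  pair(pair(g(0, pair(pair(a, 0), pair(pair(b, g(0, pair(0, a))), pair(b, b)))), pair(g(pair(pair(b, pair(b, a)), a), pair(pair(b, a), b)), g(0, pair(0, b)))), g(0, pair(0, pair(pair(b, a), pair(g(0, pair(0, 0)), g(0, pair(0, 0)))))))   [R2 at 1.1.1]
2. pair(pair(g(0, pair(pair(a, 0), pair(pair(b, g(0, pair(0, a))), pair(b, b)))), pair(g(pair(pair(b, pair(b, a)), a), pair(pair(b, a), b)), g(0, pair(0, b)))), g(0, pair(0, pair(pair(b, a), pair(g(0, pair(0, 0)), g(0, pair(0, 0)))))))  →  pair(pair(0, pair(g(pair(pair(b, pair(b, a)), a), pair(pair(b, a), b)), g(0, pair(0, b)))), g(0, pair(0, pair(pair(b, a), pair(g(0, pair(0, 0)), g(0, pair(0, 0)))))))   [R3 at 1.1]
3. pair(pair(0, pair(g(pair(pair(b, pair(b, a)), a), pair(pair(b, a), b)), g(0, pair(0, b)))), g(0, pair(0, pair(pair(b, a), pair(g(0, pair(0, 0)), g(0, pair(0, 0)))))))  →  pair(pair(0, pair(0, g(0, pair(0, b)))), g(0, pair(0, pair(pair(b, a), pair(g(0, pair(0, 0)), g(0, pair(0, 0)))))))   [R2 at 1.2.1]
4. pair(pair(0, pair(0, g(0, pair(0, b)))), g(0, pair(0, pair(pair(b, a), pair(g(0, pair(0, 0)), g(0, pair(0, 0)))))))  →  pair(pair(0, pair(0, b)), g(0, pair(0, pair(pair(b, a), pair(g(0, pair(0, 0)), g(0, pair(0, 0)))))))   [R6 at 1.2.2]
5. pair(pair(0, pair(0, b)), g(0, pair(0, pair(pair(b, a), pair(g(0, pair(0, 0)), g(0, pair(0, 0)))))))  →  pair(pair(0, pair(0, b)), pair(pair(b, a), pair(g(0, pair(0, 0)), g(0, pair(0, 0)))))   [R6 at 2]
6. pair(pair(0, pair(0, b)), pair(pair(b, a), pair(g(0, pair(0, 0)), g(0, pair(0, 0)))))  →  pair(pair(0, pair(0, b)), pair(pair(b, a), pair(0, g(0, pair(0, 0)))))   [R6 at 2.2.1]
7. pair(pair(0, pair(0, b)), pair(pair(b, a), pair(0, g(0, pair(0, 0)))))  →  pair(pair(0, pair(0, b)), pair(pair(b, a), pair(0, 0)))   [R6 at 2.2.2]

pair(pair(0, pair(0, b)), pair(pair(b, a), pair(0, 0)))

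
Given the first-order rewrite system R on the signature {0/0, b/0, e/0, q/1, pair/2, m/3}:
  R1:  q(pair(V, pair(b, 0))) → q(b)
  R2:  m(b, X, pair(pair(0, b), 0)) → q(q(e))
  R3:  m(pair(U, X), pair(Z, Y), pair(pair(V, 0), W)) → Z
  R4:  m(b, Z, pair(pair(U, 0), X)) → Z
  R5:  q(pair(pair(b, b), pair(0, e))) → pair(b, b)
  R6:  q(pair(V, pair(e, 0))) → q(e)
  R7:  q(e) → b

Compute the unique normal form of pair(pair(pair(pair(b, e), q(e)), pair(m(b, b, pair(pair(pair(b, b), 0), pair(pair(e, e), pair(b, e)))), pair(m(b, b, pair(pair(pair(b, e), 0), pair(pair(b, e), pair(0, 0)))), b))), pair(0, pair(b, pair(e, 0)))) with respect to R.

pair(pair(pair(pair(b, e), b), pair(b, pair(b, b))), pair(0, pair(b, pair(e, 0))))

1. pair(pair(pair(pair(b, e), q(e)), pair(m(b, b, pair(pair(pair(b, b), 0), pair(pair(e, e), pair(b, e)))), pair(m(b, b, pair(pair(pair(b, e), 0), pair(pair(b, e), pair(0, 0)))), b))), pair(0, pair(b, pair(e, 0))))  →  pair(pair(pair(pair(b, e), b), pair(m(b, b, pair(pair(pair(b, b), 0), pair(pair(e, e), pair(b, e)))), pair(m(b, b, pair(pair(pair(b, e), 0), pair(pair(b, e), pair(0, 0)))), b))), pair(0, pair(b, pair(e, 0))))   [R7 at 1.1.2]
2. pair(pair(pair(pair(b, e), b), pair(m(b, b, pair(pair(pair(b, b), 0), pair(pair(e, e), pair(b, e)))), pair(m(b, b, pair(pair(pair(b, e), 0), pair(pair(b, e), pair(0, 0)))), b))), pair(0, pair(b, pair(e, 0))))  →  pair(pair(pair(pair(b, e), b), pair(b, pair(m(b, b, pair(pair(pair(b, e), 0), pair(pair(b, e), pair(0, 0)))), b))), pair(0, pair(b, pair(e, 0))))   [R4 at 1.2.1]
3. pair(pair(pair(pair(b, e), b), pair(b, pair(m(b, b, pair(pair(pair(b, e), 0), pair(pair(b, e), pair(0, 0)))), b))), pair(0, pair(b, pair(e, 0))))  →  pair(pair(pair(pair(b, e), b), pair(b, pair(b, b))), pair(0, pair(b, pair(e, 0))))   [R4 at 1.2.2.1]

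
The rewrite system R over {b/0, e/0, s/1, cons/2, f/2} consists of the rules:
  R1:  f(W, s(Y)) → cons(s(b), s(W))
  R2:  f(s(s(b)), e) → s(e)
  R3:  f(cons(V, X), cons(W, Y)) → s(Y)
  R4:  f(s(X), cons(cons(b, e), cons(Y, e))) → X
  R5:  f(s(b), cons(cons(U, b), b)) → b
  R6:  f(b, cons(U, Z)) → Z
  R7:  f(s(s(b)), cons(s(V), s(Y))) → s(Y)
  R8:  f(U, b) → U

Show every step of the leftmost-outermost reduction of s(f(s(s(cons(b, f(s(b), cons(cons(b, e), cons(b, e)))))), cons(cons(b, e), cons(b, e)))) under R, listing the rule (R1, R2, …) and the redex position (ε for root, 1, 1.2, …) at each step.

1. s(f(s(s(cons(b, f(s(b), cons(cons(b, e), cons(b, e)))))), cons(cons(b, e), cons(b, e))))  →  s(s(cons(b, f(s(b), cons(cons(b, e), cons(b, e))))))   [R4 at 1]
2. s(s(cons(b, f(s(b), cons(cons(b, e), cons(b, e))))))  →  s(s(cons(b, b)))   [R4 at 1.1.2]

s(s(cons(b, b)))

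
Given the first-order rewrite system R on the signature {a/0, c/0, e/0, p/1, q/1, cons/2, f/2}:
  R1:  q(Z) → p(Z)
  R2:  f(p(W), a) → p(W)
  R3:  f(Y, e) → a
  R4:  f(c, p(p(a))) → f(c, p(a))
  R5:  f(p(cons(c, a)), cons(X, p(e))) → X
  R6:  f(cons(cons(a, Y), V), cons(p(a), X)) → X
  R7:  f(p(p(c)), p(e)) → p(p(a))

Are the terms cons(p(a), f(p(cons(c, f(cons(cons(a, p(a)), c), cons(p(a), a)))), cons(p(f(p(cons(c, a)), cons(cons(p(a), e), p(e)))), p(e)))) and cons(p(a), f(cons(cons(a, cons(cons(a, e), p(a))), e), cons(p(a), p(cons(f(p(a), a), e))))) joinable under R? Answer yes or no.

Reduce t₁ = cons(p(a), f(p(cons(c, f(cons(cons(a, p(a)), c), cons(p(a), a)))), cons(p(f(p(cons(c, a)), cons(cons(p(a), e), p(e)))), p(e)))):
1. cons(p(a), f(p(cons(c, f(cons(cons(a, p(a)), c), cons(p(a), a)))), cons(p(f(p(cons(c, a)), cons(cons(p(a), e), p(e)))), p(e))))  →  cons(p(a), f(p(cons(c, a)), cons(p(f(p(cons(c, a)), cons(cons(p(a), e), p(e)))), p(e))))   [R6 at 2.1.1.2]
2. cons(p(a), f(p(cons(c, a)), cons(p(f(p(cons(c, a)), cons(cons(p(a), e), p(e)))), p(e))))  →  cons(p(a), p(f(p(cons(c, a)), cons(cons(p(a), e), p(e)))))   [R5 at 2]
3. cons(p(a), p(f(p(cons(c, a)), cons(cons(p(a), e), p(e)))))  →  cons(p(a), p(cons(p(a), e)))   [R5 at 2.1]

Reduce t₂ = cons(p(a), f(cons(cons(a, cons(cons(a, e), p(a))), e), cons(p(a), p(cons(f(p(a), a), e))))):
1. cons(p(a), f(cons(cons(a, cons(cons(a, e), p(a))), e), cons(p(a), p(cons(f(p(a), a), e)))))  →  cons(p(a), p(cons(f(p(a), a), e)))   [R6 at 2]
2. cons(p(a), p(cons(f(p(a), a), e)))  →  cons(p(a), p(cons(p(a), e)))   [R2 at 2.1.1]

yes — NF(t₁) = cons(p(a), p(cons(p(a), e))), NF(t₂) = cons(p(a), p(cons(p(a), e)))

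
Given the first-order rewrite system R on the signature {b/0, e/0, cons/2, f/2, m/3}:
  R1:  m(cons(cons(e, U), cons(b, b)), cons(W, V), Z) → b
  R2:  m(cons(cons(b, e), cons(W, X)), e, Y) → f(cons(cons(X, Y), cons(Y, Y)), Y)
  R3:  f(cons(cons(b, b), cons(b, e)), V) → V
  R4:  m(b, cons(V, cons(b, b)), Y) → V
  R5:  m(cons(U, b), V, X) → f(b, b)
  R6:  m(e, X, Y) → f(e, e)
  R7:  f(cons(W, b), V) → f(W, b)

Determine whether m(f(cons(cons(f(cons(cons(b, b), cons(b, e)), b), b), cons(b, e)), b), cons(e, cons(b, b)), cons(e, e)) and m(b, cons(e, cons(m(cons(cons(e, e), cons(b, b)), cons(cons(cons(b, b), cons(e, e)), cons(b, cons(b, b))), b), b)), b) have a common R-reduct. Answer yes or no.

yes — NF(t₁) = e, NF(t₂) = e

Reduce t₁ = m(f(cons(cons(f(cons(cons(b, b), cons(b, e)), b), b), cons(b, e)), b), cons(e, cons(b, b)), cons(e, e)):
1. m(f(cons(cons(f(cons(cons(b, b), cons(b, e)), b), b), cons(b, e)), b), cons(e, cons(b, b)), cons(e, e))  →  m(f(cons(cons(b, b), cons(b, e)), b), cons(e, cons(b, b)), cons(e, e))   [R3 at 1.1.1.1]
2. m(f(cons(cons(b, b), cons(b, e)), b), cons(e, cons(b, b)), cons(e, e))  →  m(b, cons(e, cons(b, b)), cons(e, e))   [R3 at 1]
3. m(b, cons(e, cons(b, b)), cons(e, e))  →  e   [R4 at ε]

Reduce t₂ = m(b, cons(e, cons(m(cons(cons(e, e), cons(b, b)), cons(cons(cons(b, b), cons(e, e)), cons(b, cons(b, b))), b), b)), b):
1. m(b, cons(e, cons(m(cons(cons(e, e), cons(b, b)), cons(cons(cons(b, b), cons(e, e)), cons(b, cons(b, b))), b), b)), b)  →  m(b, cons(e, cons(b, b)), b)   [R1 at 2.2.1]
2. m(b, cons(e, cons(b, b)), b)  →  e   [R4 at ε]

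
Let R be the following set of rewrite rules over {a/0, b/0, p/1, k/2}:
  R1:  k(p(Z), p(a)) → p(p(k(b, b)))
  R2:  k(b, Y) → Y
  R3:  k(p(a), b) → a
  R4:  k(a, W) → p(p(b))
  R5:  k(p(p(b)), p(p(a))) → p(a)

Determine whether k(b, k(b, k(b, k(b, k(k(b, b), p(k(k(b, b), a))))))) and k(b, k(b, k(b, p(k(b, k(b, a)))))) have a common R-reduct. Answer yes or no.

Reduce t₁ = k(b, k(b, k(b, k(b, k(k(b, b), p(k(k(b, b), a))))))):
1. k(b, k(b, k(b, k(b, k(k(b, b), p(k(k(b, b), a)))))))  →  k(b, k(b, k(b, k(k(b, b), p(k(k(b, b), a))))))   [R2 at ε]
2. k(b, k(b, k(b, k(k(b, b), p(k(k(b, b), a))))))  →  k(b, k(b, k(k(b, b), p(k(k(b, b), a)))))   [R2 at ε]
3. k(b, k(b, k(k(b, b), p(k(k(b, b), a)))))  →  k(b, k(k(b, b), p(k(k(b, b), a))))   [R2 at ε]
4. k(b, k(k(b, b), p(k(k(b, b), a))))  →  k(k(b, b), p(k(k(b, b), a)))   [R2 at ε]
5. k(k(b, b), p(k(k(b, b), a)))  →  k(b, p(k(k(b, b), a)))   [R2 at 1]
6. k(b, p(k(k(b, b), a)))  →  p(k(k(b, b), a))   [R2 at ε]
7. p(k(k(b, b), a))  →  p(k(b, a))   [R2 at 1.1]
8. p(k(b, a))  →  p(a)   [R2 at 1]

Reduce t₂ = k(b, k(b, k(b, p(k(b, k(b, a)))))):
1. k(b, k(b, k(b, p(k(b, k(b, a))))))  →  k(b, k(b, p(k(b, k(b, a)))))   [R2 at ε]
2. k(b, k(b, p(k(b, k(b, a)))))  →  k(b, p(k(b, k(b, a))))   [R2 at ε]
3. k(b, p(k(b, k(b, a))))  →  p(k(b, k(b, a)))   [R2 at ε]
4. p(k(b, k(b, a)))  →  p(k(b, a))   [R2 at 1]
5. p(k(b, a))  →  p(a)   [R2 at 1]

yes — NF(t₁) = p(a), NF(t₂) = p(a)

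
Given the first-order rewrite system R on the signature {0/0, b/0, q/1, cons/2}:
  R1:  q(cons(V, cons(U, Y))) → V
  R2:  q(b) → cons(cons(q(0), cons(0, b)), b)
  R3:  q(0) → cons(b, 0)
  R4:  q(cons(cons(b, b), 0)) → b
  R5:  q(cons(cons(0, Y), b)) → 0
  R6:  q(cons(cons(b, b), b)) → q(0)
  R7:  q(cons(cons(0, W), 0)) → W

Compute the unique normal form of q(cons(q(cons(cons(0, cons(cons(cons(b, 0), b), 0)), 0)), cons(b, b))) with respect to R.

1. q(cons(q(cons(cons(0, cons(cons(cons(b, 0), b), 0)), 0)), cons(b, b)))  →  q(cons(cons(0, cons(cons(cons(b, 0), b), 0)), 0))   [R1 at ε]
2. q(cons(cons(0, cons(cons(cons(b, 0), b), 0)), 0))  →  cons(cons(cons(b, 0), b), 0)   [R7 at ε]

cons(cons(cons(b, 0), b), 0)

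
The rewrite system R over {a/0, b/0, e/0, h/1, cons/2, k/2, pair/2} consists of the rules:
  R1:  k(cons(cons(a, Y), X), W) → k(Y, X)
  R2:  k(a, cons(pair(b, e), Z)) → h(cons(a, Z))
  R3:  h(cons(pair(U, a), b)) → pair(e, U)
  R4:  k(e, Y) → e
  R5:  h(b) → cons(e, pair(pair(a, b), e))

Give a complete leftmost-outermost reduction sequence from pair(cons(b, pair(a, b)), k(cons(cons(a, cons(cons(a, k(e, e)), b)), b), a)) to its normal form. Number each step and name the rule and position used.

1. pair(cons(b, pair(a, b)), k(cons(cons(a, cons(cons(a, k(e, e)), b)), b), a))  →  pair(cons(b, pair(a, b)), k(cons(cons(a, k(e, e)), b), b))   [R1 at 2]
2. pair(cons(b, pair(a, b)), k(cons(cons(a, k(e, e)), b), b))  →  pair(cons(b, pair(a, b)), k(k(e, e), b))   [R1 at 2]
3. pair(cons(b, pair(a, b)), k(k(e, e), b))  →  pair(cons(b, pair(a, b)), k(e, b))   [R4 at 2.1]
4. pair(cons(b, pair(a, b)), k(e, b))  →  pair(cons(b, pair(a, b)), e)   [R4 at 2]

pair(cons(b, pair(a, b)), e)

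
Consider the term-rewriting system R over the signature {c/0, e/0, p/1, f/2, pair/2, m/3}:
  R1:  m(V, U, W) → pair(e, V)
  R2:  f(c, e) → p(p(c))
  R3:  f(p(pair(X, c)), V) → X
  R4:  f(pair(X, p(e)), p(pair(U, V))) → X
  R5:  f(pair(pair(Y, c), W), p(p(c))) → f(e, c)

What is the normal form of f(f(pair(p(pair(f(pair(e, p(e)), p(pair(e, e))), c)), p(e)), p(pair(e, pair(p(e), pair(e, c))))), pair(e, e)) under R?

1. f(f(pair(p(pair(f(pair(e, p(e)), p(pair(e, e))), c)), p(e)), p(pair(e, pair(p(e), pair(e, c))))), pair(e, e))  →  f(p(pair(f(pair(e, p(e)), p(pair(e, e))), c)), pair(e, e))   [R4 at 1]
2. f(p(pair(f(pair(e, p(e)), p(pair(e, e))), c)), pair(e, e))  →  f(pair(e, p(e)), p(pair(e, e)))   [R3 at ε]
3. f(pair(e, p(e)), p(pair(e, e)))  →  e   [R4 at ε]

e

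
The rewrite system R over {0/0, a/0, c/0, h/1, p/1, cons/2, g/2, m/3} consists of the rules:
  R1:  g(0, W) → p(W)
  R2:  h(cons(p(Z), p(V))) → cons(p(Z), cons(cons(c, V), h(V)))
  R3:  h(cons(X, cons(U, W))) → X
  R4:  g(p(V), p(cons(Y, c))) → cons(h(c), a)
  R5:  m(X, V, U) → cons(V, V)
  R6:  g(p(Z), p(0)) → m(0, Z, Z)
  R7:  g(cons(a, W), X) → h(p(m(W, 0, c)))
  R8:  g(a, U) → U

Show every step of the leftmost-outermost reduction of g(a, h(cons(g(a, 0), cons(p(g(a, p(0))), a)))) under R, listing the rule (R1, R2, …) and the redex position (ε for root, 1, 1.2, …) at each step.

0

1. g(a, h(cons(g(a, 0), cons(p(g(a, p(0))), a))))  →  h(cons(g(a, 0), cons(p(g(a, p(0))), a)))   [R8 at ε]
2. h(cons(g(a, 0), cons(p(g(a, p(0))), a)))  →  g(a, 0)   [R3 at ε]
3. g(a, 0)  →  0   [R8 at ε]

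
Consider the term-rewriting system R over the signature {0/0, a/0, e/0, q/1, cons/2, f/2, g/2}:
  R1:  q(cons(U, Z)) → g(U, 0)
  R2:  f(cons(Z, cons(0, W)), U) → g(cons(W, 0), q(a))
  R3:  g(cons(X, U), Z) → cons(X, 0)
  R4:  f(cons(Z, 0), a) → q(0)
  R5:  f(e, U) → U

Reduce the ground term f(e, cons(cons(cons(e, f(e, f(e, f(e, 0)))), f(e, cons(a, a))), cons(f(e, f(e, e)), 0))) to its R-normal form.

cons(cons(cons(e, 0), cons(a, a)), cons(e, 0))

1. f(e, cons(cons(cons(e, f(e, f(e, f(e, 0)))), f(e, cons(a, a))), cons(f(e, f(e, e)), 0)))  →  cons(cons(cons(e, f(e, f(e, f(e, 0)))), f(e, cons(a, a))), cons(f(e, f(e, e)), 0))   [R5 at ε]
2. cons(cons(cons(e, f(e, f(e, f(e, 0)))), f(e, cons(a, a))), cons(f(e, f(e, e)), 0))  →  cons(cons(cons(e, f(e, f(e, 0))), f(e, cons(a, a))), cons(f(e, f(e, e)), 0))   [R5 at 1.1.2]
3. cons(cons(cons(e, f(e, f(e, 0))), f(e, cons(a, a))), cons(f(e, f(e, e)), 0))  →  cons(cons(cons(e, f(e, 0)), f(e, cons(a, a))), cons(f(e, f(e, e)), 0))   [R5 at 1.1.2]
4. cons(cons(cons(e, f(e, 0)), f(e, cons(a, a))), cons(f(e, f(e, e)), 0))  →  cons(cons(cons(e, 0), f(e, cons(a, a))), cons(f(e, f(e, e)), 0))   [R5 at 1.1.2]
5. cons(cons(cons(e, 0), f(e, cons(a, a))), cons(f(e, f(e, e)), 0))  →  cons(cons(cons(e, 0), cons(a, a)), cons(f(e, f(e, e)), 0))   [R5 at 1.2]
6. cons(cons(cons(e, 0), cons(a, a)), cons(f(e, f(e, e)), 0))  →  cons(cons(cons(e, 0), cons(a, a)), cons(f(e, e), 0))   [R5 at 2.1]
7. cons(cons(cons(e, 0), cons(a, a)), cons(f(e, e), 0))  →  cons(cons(cons(e, 0), cons(a, a)), cons(e, 0))   [R5 at 2.1]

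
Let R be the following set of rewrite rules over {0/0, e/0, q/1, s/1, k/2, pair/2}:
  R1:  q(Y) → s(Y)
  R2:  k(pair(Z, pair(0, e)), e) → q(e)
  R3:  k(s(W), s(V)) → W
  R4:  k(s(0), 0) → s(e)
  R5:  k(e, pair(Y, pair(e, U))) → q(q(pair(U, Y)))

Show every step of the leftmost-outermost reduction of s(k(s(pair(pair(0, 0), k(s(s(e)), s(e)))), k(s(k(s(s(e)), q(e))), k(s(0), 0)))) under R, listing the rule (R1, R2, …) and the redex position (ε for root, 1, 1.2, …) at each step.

s(pair(pair(0, 0), s(e)))

1. s(k(s(pair(pair(0, 0), k(s(s(e)), s(e)))), k(s(k(s(s(e)), q(e))), k(s(0), 0))))  →  s(k(s(pair(pair(0, 0), s(e))), k(s(k(s(s(e)), q(e))), k(s(0), 0))))   [R3 at 1.1.1.2]
2. s(k(s(pair(pair(0, 0), s(e))), k(s(k(s(s(e)), q(e))), k(s(0), 0))))  →  s(k(s(pair(pair(0, 0), s(e))), k(s(k(s(s(e)), s(e))), k(s(0), 0))))   [R1 at 1.2.1.1.2]
3. s(k(s(pair(pair(0, 0), s(e))), k(s(k(s(s(e)), s(e))), k(s(0), 0))))  →  s(k(s(pair(pair(0, 0), s(e))), k(s(s(e)), k(s(0), 0))))   [R3 at 1.2.1.1]
4. s(k(s(pair(pair(0, 0), s(e))), k(s(s(e)), k(s(0), 0))))  →  s(k(s(pair(pair(0, 0), s(e))), k(s(s(e)), s(e))))   [R4 at 1.2.2]
5. s(k(s(pair(pair(0, 0), s(e))), k(s(s(e)), s(e))))  →  s(k(s(pair(pair(0, 0), s(e))), s(e)))   [R3 at 1.2]
6. s(k(s(pair(pair(0, 0), s(e))), s(e)))  →  s(pair(pair(0, 0), s(e)))   [R3 at 1]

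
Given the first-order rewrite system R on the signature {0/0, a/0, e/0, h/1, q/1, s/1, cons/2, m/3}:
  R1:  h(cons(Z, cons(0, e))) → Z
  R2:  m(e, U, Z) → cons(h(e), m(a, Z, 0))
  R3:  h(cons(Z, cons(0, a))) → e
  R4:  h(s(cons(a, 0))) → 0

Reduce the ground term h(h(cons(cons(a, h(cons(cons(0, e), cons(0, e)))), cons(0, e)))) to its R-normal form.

1. h(h(cons(cons(a, h(cons(cons(0, e), cons(0, e)))), cons(0, e))))  →  h(cons(a, h(cons(cons(0, e), cons(0, e)))))   [R1 at 1]
2. h(cons(a, h(cons(cons(0, e), cons(0, e)))))  →  h(cons(a, cons(0, e)))   [R1 at 1.2]
3. h(cons(a, cons(0, e)))  →  a   [R1 at ε]

a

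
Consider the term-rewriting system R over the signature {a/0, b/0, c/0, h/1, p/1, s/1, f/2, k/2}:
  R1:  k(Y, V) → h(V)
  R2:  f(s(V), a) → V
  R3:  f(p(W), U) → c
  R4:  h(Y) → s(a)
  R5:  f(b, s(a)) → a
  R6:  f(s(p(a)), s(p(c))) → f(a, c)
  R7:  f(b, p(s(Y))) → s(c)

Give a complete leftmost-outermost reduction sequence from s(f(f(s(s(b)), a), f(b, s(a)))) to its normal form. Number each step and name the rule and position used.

1. s(f(f(s(s(b)), a), f(b, s(a))))  →  s(f(s(b), f(b, s(a))))   [R2 at 1.1]
2. s(f(s(b), f(b, s(a))))  →  s(f(s(b), a))   [R5 at 1.2]
3. s(f(s(b), a))  →  s(b)   [R2 at 1]

s(b)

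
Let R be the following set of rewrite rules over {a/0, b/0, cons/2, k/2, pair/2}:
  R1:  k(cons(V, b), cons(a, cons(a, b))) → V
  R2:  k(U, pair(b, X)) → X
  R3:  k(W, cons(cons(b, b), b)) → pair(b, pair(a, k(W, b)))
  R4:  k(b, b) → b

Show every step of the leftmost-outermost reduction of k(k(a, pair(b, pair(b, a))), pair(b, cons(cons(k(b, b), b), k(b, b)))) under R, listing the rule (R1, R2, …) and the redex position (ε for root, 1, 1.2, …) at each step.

cons(cons(b, b), b)

1. k(k(a, pair(b, pair(b, a))), pair(b, cons(cons(k(b, b), b), k(b, b))))  →  cons(cons(k(b, b), b), k(b, b))   [R2 at ε]
2. cons(cons(k(b, b), b), k(b, b))  →  cons(cons(b, b), k(b, b))   [R4 at 1.1]
3. cons(cons(b, b), k(b, b))  →  cons(cons(b, b), b)   [R4 at 2]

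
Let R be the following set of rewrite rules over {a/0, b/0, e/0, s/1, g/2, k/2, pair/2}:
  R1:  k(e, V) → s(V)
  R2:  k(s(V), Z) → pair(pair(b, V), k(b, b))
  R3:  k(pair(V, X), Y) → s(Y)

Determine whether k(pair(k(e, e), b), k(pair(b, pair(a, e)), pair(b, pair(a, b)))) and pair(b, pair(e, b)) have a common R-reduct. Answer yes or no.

no — NF(t₁) = s(s(pair(b, pair(a, b)))), NF(t₂) = pair(b, pair(e, b))

Reduce t₁ = k(pair(k(e, e), b), k(pair(b, pair(a, e)), pair(b, pair(a, b)))):
1. k(pair(k(e, e), b), k(pair(b, pair(a, e)), pair(b, pair(a, b))))  →  s(k(pair(b, pair(a, e)), pair(b, pair(a, b))))   [R3 at ε]
2. s(k(pair(b, pair(a, e)), pair(b, pair(a, b))))  →  s(s(pair(b, pair(a, b))))   [R3 at 1]

Reduce t₂ = pair(b, pair(e, b)):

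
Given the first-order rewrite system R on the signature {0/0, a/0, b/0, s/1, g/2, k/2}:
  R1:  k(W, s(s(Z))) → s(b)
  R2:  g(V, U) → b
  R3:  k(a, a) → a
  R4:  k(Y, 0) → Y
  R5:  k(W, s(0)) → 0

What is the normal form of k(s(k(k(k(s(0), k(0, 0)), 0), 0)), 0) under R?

s(s(0))

1. k(s(k(k(k(s(0), k(0, 0)), 0), 0)), 0)  →  s(k(k(k(s(0), k(0, 0)), 0), 0))   [R4 at ε]
2. s(k(k(k(s(0), k(0, 0)), 0), 0))  →  s(k(k(s(0), k(0, 0)), 0))   [R4 at 1]
3. s(k(k(s(0), k(0, 0)), 0))  →  s(k(s(0), k(0, 0)))   [R4 at 1]
4. s(k(s(0), k(0, 0)))  →  s(k(s(0), 0))   [R4 at 1.2]
5. s(k(s(0), 0))  →  s(s(0))   [R4 at 1]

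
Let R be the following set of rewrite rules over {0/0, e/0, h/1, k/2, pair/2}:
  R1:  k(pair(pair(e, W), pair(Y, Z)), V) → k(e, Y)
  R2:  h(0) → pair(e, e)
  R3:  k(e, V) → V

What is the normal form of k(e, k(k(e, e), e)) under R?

1. k(e, k(k(e, e), e))  →  k(k(e, e), e)   [R3 at ε]
2. k(k(e, e), e)  →  k(e, e)   [R3 at 1]
3. k(e, e)  →  e   [R3 at ε]

e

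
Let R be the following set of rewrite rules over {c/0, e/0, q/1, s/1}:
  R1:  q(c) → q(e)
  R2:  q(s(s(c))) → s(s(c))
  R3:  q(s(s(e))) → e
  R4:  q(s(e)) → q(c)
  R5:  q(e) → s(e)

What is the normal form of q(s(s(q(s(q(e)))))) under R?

1. q(s(s(q(s(q(e))))))  →  q(s(s(q(s(s(e))))))   [R5 at 1.1.1.1.1]
2. q(s(s(q(s(s(e))))))  →  q(s(s(e)))   [R3 at 1.1.1]
3. q(s(s(e)))  →  e   [R3 at ε]

e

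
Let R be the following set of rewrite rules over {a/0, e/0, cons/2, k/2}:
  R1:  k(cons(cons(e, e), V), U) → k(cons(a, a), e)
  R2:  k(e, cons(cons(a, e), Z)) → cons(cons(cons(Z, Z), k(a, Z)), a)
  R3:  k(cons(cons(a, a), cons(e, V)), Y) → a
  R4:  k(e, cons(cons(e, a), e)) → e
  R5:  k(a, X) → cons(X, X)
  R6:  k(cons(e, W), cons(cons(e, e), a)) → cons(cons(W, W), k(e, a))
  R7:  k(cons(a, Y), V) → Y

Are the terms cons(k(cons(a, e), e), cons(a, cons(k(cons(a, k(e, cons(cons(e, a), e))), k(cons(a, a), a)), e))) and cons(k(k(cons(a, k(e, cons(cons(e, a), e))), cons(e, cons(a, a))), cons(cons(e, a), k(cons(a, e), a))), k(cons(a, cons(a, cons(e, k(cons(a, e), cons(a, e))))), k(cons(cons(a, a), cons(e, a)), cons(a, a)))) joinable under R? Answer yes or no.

yes — NF(t₁) = cons(e, cons(a, cons(e, e))), NF(t₂) = cons(e, cons(a, cons(e, e)))

Reduce t₁ = cons(k(cons(a, e), e), cons(a, cons(k(cons(a, k(e, cons(cons(e, a), e))), k(cons(a, a), a)), e))):
1. cons(k(cons(a, e), e), cons(a, cons(k(cons(a, k(e, cons(cons(e, a), e))), k(cons(a, a), a)), e)))  →  cons(e, cons(a, cons(k(cons(a, k(e, cons(cons(e, a), e))), k(cons(a, a), a)), e)))   [R7 at 1]
2. cons(e, cons(a, cons(k(cons(a, k(e, cons(cons(e, a), e))), k(cons(a, a), a)), e)))  →  cons(e, cons(a, cons(k(e, cons(cons(e, a), e)), e)))   [R7 at 2.2.1]
3. cons(e, cons(a, cons(k(e, cons(cons(e, a), e)), e)))  →  cons(e, cons(a, cons(e, e)))   [R4 at 2.2.1]

Reduce t₂ = cons(k(k(cons(a, k(e, cons(cons(e, a), e))), cons(e, cons(a, a))), cons(cons(e, a), k(cons(a, e), a))), k(cons(a, cons(a, cons(e, k(cons(a, e), cons(a, e))))), k(cons(cons(a, a), cons(e, a)), cons(a, a)))):
1. cons(k(k(cons(a, k(e, cons(cons(e, a), e))), cons(e, cons(a, a))), cons(cons(e, a), k(cons(a, e), a))), k(cons(a, cons(a, cons(e, k(cons(a, e), cons(a, e))))), k(cons(cons(a, a), cons(e, a)), cons(a, a))))  →  cons(k(k(e, cons(cons(e, a), e)), cons(cons(e, a), k(cons(a, e), a))), k(cons(a, cons(a, cons(e, k(cons(a, e), cons(a, e))))), k(cons(cons(a, a), cons(e, a)), cons(a, a))))   [R7 at 1.1]
2. cons(k(k(e, cons(cons(e, a), e)), cons(cons(e, a), k(cons(a, e), a))), k(cons(a, cons(a, cons(e, k(cons(a, e), cons(a, e))))), k(cons(cons(a, a), cons(e, a)), cons(a, a))))  →  cons(k(e, cons(cons(e, a), k(cons(a, e), a))), k(cons(a, cons(a, cons(e, k(cons(a, e), cons(a, e))))), k(cons(cons(a, a), cons(e, a)), cons(a, a))))   [R4 at 1.1]
3. cons(k(e, cons(cons(e, a), k(cons(a, e), a))), k(cons(a, cons(a, cons(e, k(cons(a, e), cons(a, e))))), k(cons(cons(a, a), cons(e, a)), cons(a, a))))  →  cons(k(e, cons(cons(e, a), e)), k(cons(a, cons(a, cons(e, k(cons(a, e), cons(a, e))))), k(cons(cons(a, a), cons(e, a)), cons(a, a))))   [R7 at 1.2.2]
4. cons(k(e, cons(cons(e, a), e)), k(cons(a, cons(a, cons(e, k(cons(a, e), cons(a, e))))), k(cons(cons(a, a), cons(e, a)), cons(a, a))))  →  cons(e, k(cons(a, cons(a, cons(e, k(cons(a, e), cons(a, e))))), k(cons(cons(a, a), cons(e, a)), cons(a, a))))   [R4 at 1]
5. cons(e, k(cons(a, cons(a, cons(e, k(cons(a, e), cons(a, e))))), k(cons(cons(a, a), cons(e, a)), cons(a, a))))  →  cons(e, cons(a, cons(e, k(cons(a, e), cons(a, e)))))   [R7 at 2]
6. cons(e, cons(a, cons(e, k(cons(a, e), cons(a, e)))))  →  cons(e, cons(a, cons(e, e)))   [R7 at 2.2.2]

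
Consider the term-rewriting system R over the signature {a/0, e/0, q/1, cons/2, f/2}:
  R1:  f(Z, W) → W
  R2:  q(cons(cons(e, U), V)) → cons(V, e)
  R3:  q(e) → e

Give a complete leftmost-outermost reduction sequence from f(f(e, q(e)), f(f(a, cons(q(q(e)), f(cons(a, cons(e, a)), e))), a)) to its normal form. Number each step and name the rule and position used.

a

1. f(f(e, q(e)), f(f(a, cons(q(q(e)), f(cons(a, cons(e, a)), e))), a))  →  f(f(a, cons(q(q(e)), f(cons(a, cons(e, a)), e))), a)   [R1 at ε]
2. f(f(a, cons(q(q(e)), f(cons(a, cons(e, a)), e))), a)  →  a   [R1 at ε]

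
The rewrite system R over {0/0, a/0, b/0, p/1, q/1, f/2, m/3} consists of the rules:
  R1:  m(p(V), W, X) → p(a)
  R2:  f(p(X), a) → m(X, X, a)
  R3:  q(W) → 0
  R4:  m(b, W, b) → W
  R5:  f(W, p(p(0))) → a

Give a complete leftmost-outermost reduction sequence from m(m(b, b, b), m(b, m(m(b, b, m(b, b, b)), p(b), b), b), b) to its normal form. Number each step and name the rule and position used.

1. m(m(b, b, b), m(b, m(m(b, b, m(b, b, b)), p(b), b), b), b)  →  m(b, m(b, m(m(b, b, m(b, b, b)), p(b), b), b), b)   [R4 at 1]
2. m(b, m(b, m(m(b, b, m(b, b, b)), p(b), b), b), b)  →  m(b, m(m(b, b, m(b, b, b)), p(b), b), b)   [R4 at ε]
3. m(b, m(m(b, b, m(b, b, b)), p(b), b), b)  →  m(m(b, b, m(b, b, b)), p(b), b)   [R4 at ε]
4. m(m(b, b, m(b, b, b)), p(b), b)  →  m(m(b, b, b), p(b), b)   [R4 at 1.3]
5. m(m(b, b, b), p(b), b)  →  m(b, p(b), b)   [R4 at 1]
6. m(b, p(b), b)  →  p(b)   [R4 at ε]

p(b)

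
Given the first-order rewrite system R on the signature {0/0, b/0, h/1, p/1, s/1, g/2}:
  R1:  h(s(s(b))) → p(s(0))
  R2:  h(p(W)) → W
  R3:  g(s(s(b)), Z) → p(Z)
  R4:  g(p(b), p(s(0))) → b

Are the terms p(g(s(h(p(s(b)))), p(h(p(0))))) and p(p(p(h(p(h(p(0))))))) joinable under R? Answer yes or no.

yes — NF(t₁) = p(p(p(0))), NF(t₂) = p(p(p(0)))

Reduce t₁ = p(g(s(h(p(s(b)))), p(h(p(0))))):
1. p(g(s(h(p(s(b)))), p(h(p(0)))))  →  p(g(s(s(b)), p(h(p(0)))))   [R2 at 1.1.1]
2. p(g(s(s(b)), p(h(p(0)))))  →  p(p(p(h(p(0)))))   [R3 at 1]
3. p(p(p(h(p(0)))))  →  p(p(p(0)))   [R2 at 1.1.1]

Reduce t₂ = p(p(p(h(p(h(p(0))))))):
1. p(p(p(h(p(h(p(0)))))))  →  p(p(p(h(p(0)))))   [R2 at 1.1.1]
2. p(p(p(h(p(0)))))  →  p(p(p(0)))   [R2 at 1.1.1]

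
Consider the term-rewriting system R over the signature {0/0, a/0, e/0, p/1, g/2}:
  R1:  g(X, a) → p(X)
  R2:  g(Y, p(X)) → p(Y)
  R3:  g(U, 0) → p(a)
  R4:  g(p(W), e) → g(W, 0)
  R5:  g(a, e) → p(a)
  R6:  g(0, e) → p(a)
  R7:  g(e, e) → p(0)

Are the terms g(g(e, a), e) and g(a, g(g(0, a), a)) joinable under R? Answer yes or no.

Reduce t₁ = g(g(e, a), e):
1. g(g(e, a), e)  →  g(p(e), e)   [R1 at 1]
2. g(p(e), e)  →  g(e, 0)   [R4 at ε]
3. g(e, 0)  →  p(a)   [R3 at ε]

Reduce t₂ = g(a, g(g(0, a), a)):
1. g(a, g(g(0, a), a))  →  g(a, p(g(0, a)))   [R1 at 2]
2. g(a, p(g(0, a)))  →  p(a)   [R2 at ε]

yes — NF(t₁) = p(a), NF(t₂) = p(a)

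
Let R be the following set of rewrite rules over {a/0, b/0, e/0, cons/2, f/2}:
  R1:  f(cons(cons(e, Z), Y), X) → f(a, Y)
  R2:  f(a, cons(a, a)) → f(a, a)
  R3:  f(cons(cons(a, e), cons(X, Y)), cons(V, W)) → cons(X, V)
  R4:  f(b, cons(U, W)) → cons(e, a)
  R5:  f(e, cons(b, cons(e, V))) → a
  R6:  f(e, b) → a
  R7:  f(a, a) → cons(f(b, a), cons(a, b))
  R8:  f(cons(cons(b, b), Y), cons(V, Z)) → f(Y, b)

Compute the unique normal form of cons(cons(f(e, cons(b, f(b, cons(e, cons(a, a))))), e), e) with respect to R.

cons(cons(a, e), e)

1. cons(cons(f(e, cons(b, f(b, cons(e, cons(a, a))))), e), e)  →  cons(cons(f(e, cons(b, cons(e, a))), e), e)   [R4 at 1.1.2.2]
2. cons(cons(f(e, cons(b, cons(e, a))), e), e)  →  cons(cons(a, e), e)   [R5 at 1.1]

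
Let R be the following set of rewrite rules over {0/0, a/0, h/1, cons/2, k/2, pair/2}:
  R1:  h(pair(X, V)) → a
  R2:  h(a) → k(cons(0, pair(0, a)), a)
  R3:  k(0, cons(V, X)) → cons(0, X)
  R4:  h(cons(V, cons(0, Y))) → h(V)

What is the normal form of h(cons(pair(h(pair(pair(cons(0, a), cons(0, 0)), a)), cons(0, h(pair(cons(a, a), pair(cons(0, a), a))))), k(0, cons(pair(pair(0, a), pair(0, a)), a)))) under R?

1. h(cons(pair(h(pair(pair(cons(0, a), cons(0, 0)), a)), cons(0, h(pair(cons(a, a), pair(cons(0, a), a))))), k(0, cons(pair(pair(0, a), pair(0, a)), a))))  →  h(cons(pair(a, cons(0, h(pair(cons(a, a), pair(cons(0, a), a))))), k(0, cons(pair(pair(0, a), pair(0, a)), a))))   [R1 at 1.1.1]
2. h(cons(pair(a, cons(0, h(pair(cons(a, a), pair(cons(0, a), a))))), k(0, cons(pair(pair(0, a), pair(0, a)), a))))  →  h(cons(pair(a, cons(0, a)), k(0, cons(pair(pair(0, a), pair(0, a)), a))))   [R1 at 1.1.2.2]
3. h(cons(pair(a, cons(0, a)), k(0, cons(pair(pair(0, a), pair(0, a)), a))))  →  h(cons(pair(a, cons(0, a)), cons(0, a)))   [R3 at 1.2]
4. h(cons(pair(a, cons(0, a)), cons(0, a)))  →  h(pair(a, cons(0, a)))   [R4 at ε]
5. h(pair(a, cons(0, a)))  →  a   [R1 at ε]

a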